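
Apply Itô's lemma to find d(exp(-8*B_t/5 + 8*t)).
d(exp(-8*B_t/5 + 8*t)) = (232*exp(-8*B_t/5 + 8*t)/25) dt + (-8*exp(-8*B_t/5 + 8*t)/5) dB_t

Itô's formula for f(t, x): d f(t, B_t) = (f_t + (1/2) f_xx) dt + f_x dB_t. Compute partials of f(t, x) = exp(8*t - 8*x/5):
  f_t(t,x)  = 8*exp(8*t - 8*x/5)
  f_x(t,x)  = -8*exp(8*t - 8*x/5)/5
  f_xx(t,x) = 64*exp(8*t - 8*x/5)/25
Assemble drift = f_t + (1/2) f_xx = 232*exp(8*t - 8*x/5)/25 and diffusion = f_x = -8*exp(8*t - 8*x/5)/5. Substituting x = B_t:
  d(exp(-8*B_t/5 + 8*t)) = (232*exp(-8*B_t/5 + 8*t)/25) dt + (-8*exp(-8*B_t/5 + 8*t)/5) dB_t.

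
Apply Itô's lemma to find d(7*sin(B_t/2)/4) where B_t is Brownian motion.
d(7*sin(B_t/2)/4) = (-7*sin(B_t/2)/32) dt + (7*cos(B_t/2)/8) dB_t

Itô's formula for f(B_t) gives d f(B_t) = f'(B_t) dB_t + (1/2) f''(B_t) dt. Compute derivatives of f(x) = 7*sin(x/2)/4:
  f'(x)  = 7*cos(x/2)/8
  f''(x) = -7*sin(x/2)/16
Substitute x = B_t and multiply the f'' term by 1/2:
  drift     = (1/2) * (-7*sin(x/2)/16) evaluated at B_t = -7*sin(B_t/2)/32
  diffusion = (7*cos(x/2)/8) evaluated at B_t = 7*cos(B_t/2)/8
Therefore d(7*sin(B_t/2)/4) = (-7*sin(B_t/2)/32) dt + (7*cos(B_t/2)/8) dB_t.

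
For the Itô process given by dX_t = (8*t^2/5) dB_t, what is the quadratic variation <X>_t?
<X>_t = 64*t^5/125

For an Itô process dX_t = a(t) dt + b(t) dB_t, the quadratic variation is <X>_t = int_0^t b(s)^2 ds (the drift term does not contribute). Here b(s) = 8*s^2/5, so
  b(s)^2 = 64*s^4/25.
Integrating from 0 to t:
  <X>_t = int_0^t (64*s^4/25) ds = 64*t^5/125.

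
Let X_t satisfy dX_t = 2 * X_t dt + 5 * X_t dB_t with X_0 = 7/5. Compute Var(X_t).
Var(X_t) = 49*(exp(25*t) - 1)*exp(4*t)/25

For GBM dX = mu X dt + sigma X dB with X_0 = x_0, apply Itô to Y = log X: dY = (mu - sigma^2/2) dt + sigma dB, so Y_t = log(x_0) + (mu - sigma^2/2) t + sigma B_t and hence X_t = x_0 * exp((mu - sigma^2/2) t + sigma B_t).
With mu = 2, sigma = 5, x_0 = 7/5, this gives:
  X_t = 7/5 * exp((-21/2) * t + (5) * B_t).
Since sigma*B_t ~ Normal(0, sigma^2 t), E[exp(sigma*B_t)] = exp(sigma^2 t / 2); so E[X_t] = x_0 * exp((mu - sigma^2/2) t) * exp(sigma^2 t / 2) = x_0 * exp(mu t) = 7*exp(2*t)/5.
Var(X_t) = E[X_t^2] - (E[X_t])^2 = x_0^2 * exp(2 mu t) * (exp(sigma^2 t) - 1) = 49*(exp(25*t) - 1)*exp(4*t)/25.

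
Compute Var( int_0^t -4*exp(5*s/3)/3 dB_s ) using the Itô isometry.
Var = 8*exp(10*t/3)/15 - 8/15

The Itô integral of a deterministic integrand f(s) has mean 0 because each increment f(s) * (B_{s+ds} - B_s) has mean 0. By the Itô isometry:
  Var( int_0^t f(s) dB_s ) = E[ (int_0^t f(s) dB_s)^2 ] = int_0^t f(s)^2 ds.
Here f(s) = -4*exp(5*s/3)/3, so f(s)^2 = 16*exp(10*s/3)/9. Integrate:
  int_0^t (16*exp(10*s/3)/9) ds = 8*exp(10*t/3)/15 - 8/15.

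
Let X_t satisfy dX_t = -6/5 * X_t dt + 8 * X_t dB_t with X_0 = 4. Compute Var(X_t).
Var(X_t) = (16*exp(64*t) - 16)*exp(-12*t/5)

For GBM dX = mu X dt + sigma X dB with X_0 = x_0, apply Itô to Y = log X: dY = (mu - sigma^2/2) dt + sigma dB, so Y_t = log(x_0) + (mu - sigma^2/2) t + sigma B_t and hence X_t = x_0 * exp((mu - sigma^2/2) t + sigma B_t).
With mu = -6/5, sigma = 8, x_0 = 4, this gives:
  X_t = 4 * exp((-166/5) * t + (8) * B_t).
Since sigma*B_t ~ Normal(0, sigma^2 t), E[exp(sigma*B_t)] = exp(sigma^2 t / 2); so E[X_t] = x_0 * exp((mu - sigma^2/2) t) * exp(sigma^2 t / 2) = x_0 * exp(mu t) = 4*exp(-6*t/5).
Var(X_t) = E[X_t^2] - (E[X_t])^2 = x_0^2 * exp(2 mu t) * (exp(sigma^2 t) - 1) = (16*exp(64*t) - 16)*exp(-12*t/5).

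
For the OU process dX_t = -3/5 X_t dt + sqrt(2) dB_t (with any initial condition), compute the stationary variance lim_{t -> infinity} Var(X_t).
lim Var(X_t) = 5/3

The OU SDE dX = -theta X dt + sigma dB admits the integrating factor exp(theta t): d(exp(theta t) X_t) = sigma exp(theta t) dB_t. Integrating from 0 to t gives X_t = x_0 * exp(-theta t) + sigma * int_0^t exp(-theta (t-s)) dB_s for any initial x_0. The Itô integral has variance (by the Itô isometry) sigma^2 * int_0^t exp(-2 theta (t - s)) ds = sigma^2 * (1 - exp(-2 theta t)) / (2 theta), independent of x_0.
With theta = 3/5, sigma = sqrt(2):
  Var(X_t) = (sqrt(2))^2 * (1 - exp(-2*3/5 t)) / (2 * 3/5) = 5/3 - 5*exp(-6*t/5)/3.
As t -> infinity, exp(-2*3/5 t) -> 0, so the stationary variance is sigma^2 / (2 theta) = 5/3.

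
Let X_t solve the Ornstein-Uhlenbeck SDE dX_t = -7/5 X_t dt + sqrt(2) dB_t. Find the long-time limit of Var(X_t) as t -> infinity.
lim Var(X_t) = 5/7

The OU SDE dX = -theta X dt + sigma dB admits the integrating factor exp(theta t): d(exp(theta t) X_t) = sigma exp(theta t) dB_t. Integrating from 0 to t gives X_t = x_0 * exp(-theta t) + sigma * int_0^t exp(-theta (t-s)) dB_s for any initial x_0. The Itô integral has variance (by the Itô isometry) sigma^2 * int_0^t exp(-2 theta (t - s)) ds = sigma^2 * (1 - exp(-2 theta t)) / (2 theta), independent of x_0.
With theta = 7/5, sigma = sqrt(2):
  Var(X_t) = (sqrt(2))^2 * (1 - exp(-2*7/5 t)) / (2 * 7/5) = 5/7 - 5*exp(-14*t/5)/7.
As t -> infinity, exp(-2*7/5 t) -> 0, so the stationary variance is sigma^2 / (2 theta) = 5/7.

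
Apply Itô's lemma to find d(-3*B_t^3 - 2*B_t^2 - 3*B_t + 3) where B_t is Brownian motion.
d(-3*B_t^3 - 2*B_t^2 - 3*B_t + 3) = (-9*B_t - 2) dt + (-9*B_t^2 - 4*B_t - 3) dB_t

Itô's formula for f(B_t) gives d f(B_t) = f'(B_t) dB_t + (1/2) f''(B_t) dt. Compute derivatives of f(x) = -3*x^3 - 2*x^2 - 3*x + 3:
  f'(x)  = -9*x^2 - 4*x - 3
  f''(x) = -18*x - 4
Substitute x = B_t and multiply the f'' term by 1/2:
  drift     = (1/2) * (-18*x - 4) evaluated at B_t = -9*B_t - 2
  diffusion = (-9*x^2 - 4*x - 3) evaluated at B_t = -9*B_t^2 - 4*B_t - 3
Therefore d(-3*B_t^3 - 2*B_t^2 - 3*B_t + 3) = (-9*B_t - 2) dt + (-9*B_t^2 - 4*B_t - 3) dB_t.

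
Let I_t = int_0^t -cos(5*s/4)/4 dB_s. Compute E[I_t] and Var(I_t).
E[I_t] = 0; Var(I_t) = t/32 + sin(5*t/2)/80

The Itô integral of a deterministic integrand f(s) has mean 0 because each increment f(s) * (B_{s+ds} - B_s) has mean 0. By the Itô isometry:
  Var( int_0^t f(s) dB_s ) = E[ (int_0^t f(s) dB_s)^2 ] = int_0^t f(s)^2 ds.
Here f(s) = -cos(5*s/4)/4, so f(s)^2 = cos(5*s/4)^2/16. Integrate:
  int_0^t (cos(5*s/4)^2/16) ds = t/32 + sin(5*t/2)/80.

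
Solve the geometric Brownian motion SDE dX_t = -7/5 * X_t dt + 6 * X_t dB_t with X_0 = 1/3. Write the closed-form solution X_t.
X_t = 1/3 * exp((-97/5) * t + (6) * B_t)

For GBM dX = mu X dt + sigma X dB with X_0 = x_0, apply Itô to Y = log X: dY = (mu - sigma^2/2) dt + sigma dB, so Y_t = log(x_0) + (mu - sigma^2/2) t + sigma B_t and hence X_t = x_0 * exp((mu - sigma^2/2) t + sigma B_t).
With mu = -7/5, sigma = 6, x_0 = 1/3, this gives:
  X_t = 1/3 * exp((-97/5) * t + (6) * B_t).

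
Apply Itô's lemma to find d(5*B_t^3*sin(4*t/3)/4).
d(5*B_t^3*sin(4*t/3)/4) = (5*B_t*(4*B_t^2*cos(4*t/3) + 9*sin(4*t/3))/12) dt + (15*B_t^2*sin(4*t/3)/4) dB_t

Itô's formula for f(t, x): d f(t, B_t) = (f_t + (1/2) f_xx) dt + f_x dB_t. Compute partials of f(t, x) = 5*x^3*sin(4*t/3)/4:
  f_t(t,x)  = 5*x^3*cos(4*t/3)/3
  f_x(t,x)  = 15*x^2*sin(4*t/3)/4
  f_xx(t,x) = 15*x*sin(4*t/3)/2
Assemble drift = f_t + (1/2) f_xx = 5*x*(4*x^2*cos(4*t/3) + 9*sin(4*t/3))/12 and diffusion = f_x = 15*x^2*sin(4*t/3)/4. Substituting x = B_t:
  d(5*B_t^3*sin(4*t/3)/4) = (5*B_t*(4*B_t^2*cos(4*t/3) + 9*sin(4*t/3))/12) dt + (15*B_t^2*sin(4*t/3)/4) dB_t.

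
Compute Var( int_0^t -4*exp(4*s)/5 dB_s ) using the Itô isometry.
Var = 2*exp(8*t)/25 - 2/25

The Itô integral of a deterministic integrand f(s) has mean 0 because each increment f(s) * (B_{s+ds} - B_s) has mean 0. By the Itô isometry:
  Var( int_0^t f(s) dB_s ) = E[ (int_0^t f(s) dB_s)^2 ] = int_0^t f(s)^2 ds.
Here f(s) = -4*exp(4*s)/5, so f(s)^2 = 16*exp(8*s)/25. Integrate:
  int_0^t (16*exp(8*s)/25) ds = 2*exp(8*t)/25 - 2/25.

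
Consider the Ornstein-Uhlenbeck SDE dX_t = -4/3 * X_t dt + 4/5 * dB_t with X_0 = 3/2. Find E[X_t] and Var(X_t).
E[X_t] = 3*exp(-4*t/3)/2; Var(X_t) = 6/25 - 6*exp(-8*t/3)/25

The OU SDE dX = -theta X dt + sigma dB admits the integrating factor exp(theta t): d(exp(theta t) X_t) = sigma exp(theta t) dB_t. Integrating from 0 to t:
  X_t = x_0 * exp(-theta t) + sigma * int_0^t exp(-theta (t-s)) dB_s.
The Itô integral has mean 0 and (by the Itô isometry) variance sigma^2 * int_0^t exp(-2 theta (t - s)) ds = sigma^2 * (1 - exp(-2 theta t)) / (2 theta).
With theta = 4/3, sigma = 4/5, x_0 = 3/2:
  E[X_t] = 3/2 * exp(-4/3 t) = 3*exp(-4*t/3)/2
  Var(X_t) = (4/5)^2 * (1 - exp(-2*4/3 t)) / (2 * 4/3) = 6/25 - 6*exp(-8*t/3)/25.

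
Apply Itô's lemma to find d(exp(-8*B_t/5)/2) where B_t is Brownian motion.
d(exp(-8*B_t/5)/2) = (16*exp(-8*B_t/5)/25) dt + (-4*exp(-8*B_t/5)/5) dB_t

Itô's formula for f(B_t) gives d f(B_t) = f'(B_t) dB_t + (1/2) f''(B_t) dt. Compute derivatives of f(x) = exp(-8*x/5)/2:
  f'(x)  = -4*exp(-8*x/5)/5
  f''(x) = 32*exp(-8*x/5)/25
Substitute x = B_t and multiply the f'' term by 1/2:
  drift     = (1/2) * (32*exp(-8*x/5)/25) evaluated at B_t = 16*exp(-8*B_t/5)/25
  diffusion = (-4*exp(-8*x/5)/5) evaluated at B_t = -4*exp(-8*B_t/5)/5
Therefore d(exp(-8*B_t/5)/2) = (16*exp(-8*B_t/5)/25) dt + (-4*exp(-8*B_t/5)/5) dB_t.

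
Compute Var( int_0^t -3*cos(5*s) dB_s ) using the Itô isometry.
Var = 9*t/2 + 9*sin(10*t)/20

The Itô integral of a deterministic integrand f(s) has mean 0 because each increment f(s) * (B_{s+ds} - B_s) has mean 0. By the Itô isometry:
  Var( int_0^t f(s) dB_s ) = E[ (int_0^t f(s) dB_s)^2 ] = int_0^t f(s)^2 ds.
Here f(s) = -3*cos(5*s), so f(s)^2 = 9*cos(5*s)^2. Integrate:
  int_0^t (9*cos(5*s)^2) ds = 9*t/2 + 9*sin(10*t)/20.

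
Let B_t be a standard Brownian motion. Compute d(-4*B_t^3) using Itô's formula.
d(-4*B_t^3) = (-12*B_t) dt + (-12*B_t^2) dB_t

Itô's formula for f(B_t) gives d f(B_t) = f'(B_t) dB_t + (1/2) f''(B_t) dt. Compute derivatives of f(x) = -4*x^3:
  f'(x)  = -12*x^2
  f''(x) = -24*x
Substitute x = B_t and multiply the f'' term by 1/2:
  drift     = (1/2) * (-24*x) evaluated at B_t = -12*B_t
  diffusion = (-12*x^2) evaluated at B_t = -12*B_t^2
Therefore d(-4*B_t^3) = (-12*B_t) dt + (-12*B_t^2) dB_t.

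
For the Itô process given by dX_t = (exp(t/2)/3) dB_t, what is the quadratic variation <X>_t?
<X>_t = exp(t)/9 - 1/9

For an Itô process dX_t = a(t) dt + b(t) dB_t, the quadratic variation is <X>_t = int_0^t b(s)^2 ds (the drift term does not contribute). Here b(s) = exp(s/2)/3, so
  b(s)^2 = exp(s)/9.
Integrating from 0 to t:
  <X>_t = int_0^t (exp(s)/9) ds = exp(t)/9 - 1/9.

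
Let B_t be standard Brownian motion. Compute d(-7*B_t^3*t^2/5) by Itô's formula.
d(-7*B_t^3*t^2/5) = (7*B_t*t*(-2*B_t^2 - 3*t)/5) dt + (-21*B_t^2*t^2/5) dB_t

Itô's formula for f(t, x): d f(t, B_t) = (f_t + (1/2) f_xx) dt + f_x dB_t. Compute partials of f(t, x) = -7*t^2*x^3/5:
  f_t(t,x)  = -14*t*x^3/5
  f_x(t,x)  = -21*t^2*x^2/5
  f_xx(t,x) = -42*t^2*x/5
Assemble drift = f_t + (1/2) f_xx = 7*t*x*(-3*t - 2*x^2)/5 and diffusion = f_x = -21*t^2*x^2/5. Substituting x = B_t:
  d(-7*B_t^3*t^2/5) = (7*B_t*t*(-2*B_t^2 - 3*t)/5) dt + (-21*B_t^2*t^2/5) dB_t.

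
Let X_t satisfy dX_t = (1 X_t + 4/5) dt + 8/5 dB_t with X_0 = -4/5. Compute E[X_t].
E[X_t] = -4/5

Taking expectations and using E[dB_t] = 0, the mean m(t) = E[X_t] satisfies the ODE m'(t) = a m(t) + b with m(0) = x_0. With a = 1, b = 4/5, x_0 = -4/5, the solution is
  m(t) = x_0 * exp(a t) + (b/a) * (exp(a t) - 1)
       = (-4/5) * exp(1 t) + ((4/5)/1) * (exp(1 t) - 1)
       = -4/5.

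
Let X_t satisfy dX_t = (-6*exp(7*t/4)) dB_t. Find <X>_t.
<X>_t = 72*exp(7*t/2)/7 - 72/7

For an Itô process dX_t = a(t) dt + b(t) dB_t, the quadratic variation is <X>_t = int_0^t b(s)^2 ds (the drift term does not contribute). Here b(s) = -6*exp(7*s/4), so
  b(s)^2 = 36*exp(7*s/2).
Integrating from 0 to t:
  <X>_t = int_0^t (36*exp(7*s/2)) ds = 72*exp(7*t/2)/7 - 72/7.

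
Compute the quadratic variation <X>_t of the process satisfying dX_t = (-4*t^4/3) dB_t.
<X>_t = 16*t^9/81

For an Itô process dX_t = a(t) dt + b(t) dB_t, the quadratic variation is <X>_t = int_0^t b(s)^2 ds (the drift term does not contribute). Here b(s) = -4*s^4/3, so
  b(s)^2 = 16*s^8/9.
Integrating from 0 to t:
  <X>_t = int_0^t (16*s^8/9) ds = 16*t^9/81.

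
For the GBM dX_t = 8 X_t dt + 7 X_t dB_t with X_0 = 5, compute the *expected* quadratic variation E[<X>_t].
E[<X>_t] = 245*exp(65*t)/13 - 245/13

<X>_t = int_0^t (7 * X_s)^2 ds. Taking expectation inside the integral: E[<X>_t] = 7^2 * int_0^t E[X_s^2] ds. For GBM, E[X_s^2] = x_0^2 * exp((2 mu + sigma^2) s). Integrating:
  E[<X>_t] = 7^2 * 5^2 * (exp((2*8 + 7^2) t) - 1) / (2*8 + 7^2)
           = 7^2 * 5^2 * (exp(65 t) - 1) / 65 = 245*exp(65*t)/13 - 245/13.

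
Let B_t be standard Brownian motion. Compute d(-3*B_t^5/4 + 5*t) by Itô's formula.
d(-3*B_t^5/4 + 5*t) = (5 - 15*B_t^3/2) dt + (-15*B_t^4/4) dB_t

Itô's formula for f(t, x): d f(t, B_t) = (f_t + (1/2) f_xx) dt + f_x dB_t. Compute partials of f(t, x) = 5*t - 3*x^5/4:
  f_t(t,x)  = 5
  f_x(t,x)  = -15*x^4/4
  f_xx(t,x) = -15*x^3
Assemble drift = f_t + (1/2) f_xx = 5 - 15*x^3/2 and diffusion = f_x = -15*x^4/4. Substituting x = B_t:
  d(-3*B_t^5/4 + 5*t) = (5 - 15*B_t^3/2) dt + (-15*B_t^4/4) dB_t.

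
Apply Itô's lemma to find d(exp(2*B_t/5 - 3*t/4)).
d(exp(2*B_t/5 - 3*t/4)) = (-67*exp(2*B_t/5 - 3*t/4)/100) dt + (2*exp(2*B_t/5 - 3*t/4)/5) dB_t

Itô's formula for f(t, x): d f(t, B_t) = (f_t + (1/2) f_xx) dt + f_x dB_t. Compute partials of f(t, x) = exp(-3*t/4 + 2*x/5):
  f_t(t,x)  = -3*exp(-3*t/4 + 2*x/5)/4
  f_x(t,x)  = 2*exp(-3*t/4 + 2*x/5)/5
  f_xx(t,x) = 4*exp(-3*t/4 + 2*x/5)/25
Assemble drift = f_t + (1/2) f_xx = -67*exp(-3*t/4 + 2*x/5)/100 and diffusion = f_x = 2*exp(-3*t/4 + 2*x/5)/5. Substituting x = B_t:
  d(exp(2*B_t/5 - 3*t/4)) = (-67*exp(2*B_t/5 - 3*t/4)/100) dt + (2*exp(2*B_t/5 - 3*t/4)/5) dB_t.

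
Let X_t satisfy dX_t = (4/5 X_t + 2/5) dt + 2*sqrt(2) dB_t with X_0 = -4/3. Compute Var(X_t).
Var(X_t) = 5*exp(8*t/5) - 5

The variance V(t) = Var(X_t) satisfies V'(t) = 2 a V(t) + c^2 with V(0) = 0 (drift coefficient is linear in X, diffusion is constant). With a = 4/5, c = 2*sqrt(2), the solution is
  V(t) = (c^2 / (2 a)) * (exp(2 a t) - 1)
       = ((2*sqrt(2))^2 / (2*(4/5))) * (exp((8/5) t) - 1)
       = 5*exp(8*t/5) - 5.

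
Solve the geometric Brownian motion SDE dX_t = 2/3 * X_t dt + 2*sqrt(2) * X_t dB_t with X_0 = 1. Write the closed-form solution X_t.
X_t = 1 * exp((-10/3) * t + (2*sqrt(2)) * B_t)

For GBM dX = mu X dt + sigma X dB with X_0 = x_0, apply Itô to Y = log X: dY = (mu - sigma^2/2) dt + sigma dB, so Y_t = log(x_0) + (mu - sigma^2/2) t + sigma B_t and hence X_t = x_0 * exp((mu - sigma^2/2) t + sigma B_t).
With mu = 2/3, sigma = 2*sqrt(2), x_0 = 1, this gives:
  X_t = 1 * exp((-10/3) * t + (2*sqrt(2)) * B_t).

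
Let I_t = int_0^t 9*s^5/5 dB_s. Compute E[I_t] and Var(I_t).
E[I_t] = 0; Var(I_t) = 81*t^11/275

The Itô integral of a deterministic integrand f(s) has mean 0 because each increment f(s) * (B_{s+ds} - B_s) has mean 0. By the Itô isometry:
  Var( int_0^t f(s) dB_s ) = E[ (int_0^t f(s) dB_s)^2 ] = int_0^t f(s)^2 ds.
Here f(s) = 9*s^5/5, so f(s)^2 = 81*s^10/25. Integrate:
  int_0^t (81*s^10/25) ds = 81*t^11/275.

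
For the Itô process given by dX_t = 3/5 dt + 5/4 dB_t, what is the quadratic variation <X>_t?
<X>_t = 25*t/16

For an Itô process dX_t = a(t) dt + b(t) dB_t, the quadratic variation is <X>_t = int_0^t b(s)^2 ds (the drift term does not contribute). Here b(s) = 5/4, so
  b(s)^2 = 25/16.
Integrating from 0 to t:
  <X>_t = int_0^t (25/16) ds = 25*t/16.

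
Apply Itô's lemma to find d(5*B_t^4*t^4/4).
d(5*B_t^4*t^4/4) = (B_t^2*t^3*(5*B_t^2 + 15*t/2)) dt + (5*B_t^3*t^4) dB_t

Itô's formula for f(t, x): d f(t, B_t) = (f_t + (1/2) f_xx) dt + f_x dB_t. Compute partials of f(t, x) = 5*t^4*x^4/4:
  f_t(t,x)  = 5*t^3*x^4
  f_x(t,x)  = 5*t^4*x^3
  f_xx(t,x) = 15*t^4*x^2
Assemble drift = f_t + (1/2) f_xx = t^3*x^2*(15*t/2 + 5*x^2) and diffusion = f_x = 5*t^4*x^3. Substituting x = B_t:
  d(5*B_t^4*t^4/4) = (B_t^2*t^3*(5*B_t^2 + 15*t/2)) dt + (5*B_t^3*t^4) dB_t.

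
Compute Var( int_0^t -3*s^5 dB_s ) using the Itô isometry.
Var = 9*t^11/11

The Itô integral of a deterministic integrand f(s) has mean 0 because each increment f(s) * (B_{s+ds} - B_s) has mean 0. By the Itô isometry:
  Var( int_0^t f(s) dB_s ) = E[ (int_0^t f(s) dB_s)^2 ] = int_0^t f(s)^2 ds.
Here f(s) = -3*s^5, so f(s)^2 = 9*s^10. Integrate:
  int_0^t (9*s^10) ds = 9*t^11/11.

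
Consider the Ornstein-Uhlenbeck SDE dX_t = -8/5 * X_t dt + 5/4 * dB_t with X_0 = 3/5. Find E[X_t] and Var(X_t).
E[X_t] = 3*exp(-8*t/5)/5; Var(X_t) = 125/256 - 125*exp(-16*t/5)/256

The OU SDE dX = -theta X dt + sigma dB admits the integrating factor exp(theta t): d(exp(theta t) X_t) = sigma exp(theta t) dB_t. Integrating from 0 to t:
  X_t = x_0 * exp(-theta t) + sigma * int_0^t exp(-theta (t-s)) dB_s.
The Itô integral has mean 0 and (by the Itô isometry) variance sigma^2 * int_0^t exp(-2 theta (t - s)) ds = sigma^2 * (1 - exp(-2 theta t)) / (2 theta).
With theta = 8/5, sigma = 5/4, x_0 = 3/5:
  E[X_t] = 3/5 * exp(-8/5 t) = 3*exp(-8*t/5)/5
  Var(X_t) = (5/4)^2 * (1 - exp(-2*8/5 t)) / (2 * 8/5) = 125/256 - 125*exp(-16*t/5)/256.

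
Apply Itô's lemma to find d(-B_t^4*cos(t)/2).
d(-B_t^4*cos(t)/2) = (B_t^2*(B_t^2*sin(t) - 6*cos(t))/2) dt + (-2*B_t^3*cos(t)) dB_t

Itô's formula for f(t, x): d f(t, B_t) = (f_t + (1/2) f_xx) dt + f_x dB_t. Compute partials of f(t, x) = -x^4*cos(t)/2:
  f_t(t,x)  = x^4*sin(t)/2
  f_x(t,x)  = -2*x^3*cos(t)
  f_xx(t,x) = -6*x^2*cos(t)
Assemble drift = f_t + (1/2) f_xx = x^2*(x^2*sin(t) - 6*cos(t))/2 and diffusion = f_x = -2*x^3*cos(t). Substituting x = B_t:
  d(-B_t^4*cos(t)/2) = (B_t^2*(B_t^2*sin(t) - 6*cos(t))/2) dt + (-2*B_t^3*cos(t)) dB_t.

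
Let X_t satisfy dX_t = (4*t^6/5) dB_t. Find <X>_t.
<X>_t = 16*t^13/325

For an Itô process dX_t = a(t) dt + b(t) dB_t, the quadratic variation is <X>_t = int_0^t b(s)^2 ds (the drift term does not contribute). Here b(s) = 4*s^6/5, so
  b(s)^2 = 16*s^12/25.
Integrating from 0 to t:
  <X>_t = int_0^t (16*s^12/25) ds = 16*t^13/325.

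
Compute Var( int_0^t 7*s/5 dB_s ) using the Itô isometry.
Var = 49*t^3/75

The Itô integral of a deterministic integrand f(s) has mean 0 because each increment f(s) * (B_{s+ds} - B_s) has mean 0. By the Itô isometry:
  Var( int_0^t f(s) dB_s ) = E[ (int_0^t f(s) dB_s)^2 ] = int_0^t f(s)^2 ds.
Here f(s) = 7*s/5, so f(s)^2 = 49*s^2/25. Integrate:
  int_0^t (49*s^2/25) ds = 49*t^3/75.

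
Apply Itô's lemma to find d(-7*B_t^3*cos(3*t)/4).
d(-7*B_t^3*cos(3*t)/4) = (21*B_t*(B_t^2*sin(3*t) - cos(3*t))/4) dt + (-21*B_t^2*cos(3*t)/4) dB_t

Itô's formula for f(t, x): d f(t, B_t) = (f_t + (1/2) f_xx) dt + f_x dB_t. Compute partials of f(t, x) = -7*x^3*cos(3*t)/4:
  f_t(t,x)  = 21*x^3*sin(3*t)/4
  f_x(t,x)  = -21*x^2*cos(3*t)/4
  f_xx(t,x) = -21*x*cos(3*t)/2
Assemble drift = f_t + (1/2) f_xx = 21*x*(x^2*sin(3*t) - cos(3*t))/4 and diffusion = f_x = -21*x^2*cos(3*t)/4. Substituting x = B_t:
  d(-7*B_t^3*cos(3*t)/4) = (21*B_t*(B_t^2*sin(3*t) - cos(3*t))/4) dt + (-21*B_t^2*cos(3*t)/4) dB_t.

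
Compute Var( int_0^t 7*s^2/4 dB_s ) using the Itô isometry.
Var = 49*t^5/80

The Itô integral of a deterministic integrand f(s) has mean 0 because each increment f(s) * (B_{s+ds} - B_s) has mean 0. By the Itô isometry:
  Var( int_0^t f(s) dB_s ) = E[ (int_0^t f(s) dB_s)^2 ] = int_0^t f(s)^2 ds.
Here f(s) = 7*s^2/4, so f(s)^2 = 49*s^4/16. Integrate:
  int_0^t (49*s^4/16) ds = 49*t^5/80.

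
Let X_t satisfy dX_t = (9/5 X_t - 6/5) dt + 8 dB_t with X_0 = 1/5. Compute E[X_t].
E[X_t] = 2/3 - 7*exp(9*t/5)/15

Taking expectations and using E[dB_t] = 0, the mean m(t) = E[X_t] satisfies the ODE m'(t) = a m(t) + b with m(0) = x_0. With a = 9/5, b = -6/5, x_0 = 1/5, the solution is
  m(t) = x_0 * exp(a t) + (b/a) * (exp(a t) - 1)
       = (1/5) * exp((9/5) t) + ((-6/5)/(9/5)) * (exp((9/5) t) - 1)
       = 2/3 - 7*exp(9*t/5)/15.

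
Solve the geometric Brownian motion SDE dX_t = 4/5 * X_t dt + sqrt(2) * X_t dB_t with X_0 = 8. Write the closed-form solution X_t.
X_t = 8 * exp((-1/5) * t + (sqrt(2)) * B_t)

For GBM dX = mu X dt + sigma X dB with X_0 = x_0, apply Itô to Y = log X: dY = (mu - sigma^2/2) dt + sigma dB, so Y_t = log(x_0) + (mu - sigma^2/2) t + sigma B_t and hence X_t = x_0 * exp((mu - sigma^2/2) t + sigma B_t).
With mu = 4/5, sigma = sqrt(2), x_0 = 8, this gives:
  X_t = 8 * exp((-1/5) * t + (sqrt(2)) * B_t).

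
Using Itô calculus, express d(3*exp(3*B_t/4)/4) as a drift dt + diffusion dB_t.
d(3*exp(3*B_t/4)/4) = (27*exp(3*B_t/4)/128) dt + (9*exp(3*B_t/4)/16) dB_t

Itô's formula for f(B_t) gives d f(B_t) = f'(B_t) dB_t + (1/2) f''(B_t) dt. Compute derivatives of f(x) = 3*exp(3*x/4)/4:
  f'(x)  = 9*exp(3*x/4)/16
  f''(x) = 27*exp(3*x/4)/64
Substitute x = B_t and multiply the f'' term by 1/2:
  drift     = (1/2) * (27*exp(3*x/4)/64) evaluated at B_t = 27*exp(3*B_t/4)/128
  diffusion = (9*exp(3*x/4)/16) evaluated at B_t = 9*exp(3*B_t/4)/16
Therefore d(3*exp(3*B_t/4)/4) = (27*exp(3*B_t/4)/128) dt + (9*exp(3*B_t/4)/16) dB_t.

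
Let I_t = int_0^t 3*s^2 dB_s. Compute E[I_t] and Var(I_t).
E[I_t] = 0; Var(I_t) = 9*t^5/5

The Itô integral of a deterministic integrand f(s) has mean 0 because each increment f(s) * (B_{s+ds} - B_s) has mean 0. By the Itô isometry:
  Var( int_0^t f(s) dB_s ) = E[ (int_0^t f(s) dB_s)^2 ] = int_0^t f(s)^2 ds.
Here f(s) = 3*s^2, so f(s)^2 = 9*s^4. Integrate:
  int_0^t (9*s^4) ds = 9*t^5/5.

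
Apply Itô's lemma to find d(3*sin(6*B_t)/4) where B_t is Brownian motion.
d(3*sin(6*B_t)/4) = (-27*sin(6*B_t)/2) dt + (9*cos(6*B_t)/2) dB_t

Itô's formula for f(B_t) gives d f(B_t) = f'(B_t) dB_t + (1/2) f''(B_t) dt. Compute derivatives of f(x) = 3*sin(6*x)/4:
  f'(x)  = 9*cos(6*x)/2
  f''(x) = -27*sin(6*x)
Substitute x = B_t and multiply the f'' term by 1/2:
  drift     = (1/2) * (-27*sin(6*x)) evaluated at B_t = -27*sin(6*B_t)/2
  diffusion = (9*cos(6*x)/2) evaluated at B_t = 9*cos(6*B_t)/2
Therefore d(3*sin(6*B_t)/4) = (-27*sin(6*B_t)/2) dt + (9*cos(6*B_t)/2) dB_t.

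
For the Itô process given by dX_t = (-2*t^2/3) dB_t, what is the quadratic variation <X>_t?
<X>_t = 4*t^5/45

For an Itô process dX_t = a(t) dt + b(t) dB_t, the quadratic variation is <X>_t = int_0^t b(s)^2 ds (the drift term does not contribute). Here b(s) = -2*s^2/3, so
  b(s)^2 = 4*s^4/9.
Integrating from 0 to t:
  <X>_t = int_0^t (4*s^4/9) ds = 4*t^5/45.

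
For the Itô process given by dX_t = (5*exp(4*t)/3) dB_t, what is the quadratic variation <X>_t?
<X>_t = 25*exp(8*t)/72 - 25/72

For an Itô process dX_t = a(t) dt + b(t) dB_t, the quadratic variation is <X>_t = int_0^t b(s)^2 ds (the drift term does not contribute). Here b(s) = 5*exp(4*s)/3, so
  b(s)^2 = 25*exp(8*s)/9.
Integrating from 0 to t:
  <X>_t = int_0^t (25*exp(8*s)/9) ds = 25*exp(8*t)/72 - 25/72.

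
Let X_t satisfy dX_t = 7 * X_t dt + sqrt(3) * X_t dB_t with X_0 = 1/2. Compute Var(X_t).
Var(X_t) = (exp(3*t) - 1)*exp(14*t)/4

For GBM dX = mu X dt + sigma X dB with X_0 = x_0, apply Itô to Y = log X: dY = (mu - sigma^2/2) dt + sigma dB, so Y_t = log(x_0) + (mu - sigma^2/2) t + sigma B_t and hence X_t = x_0 * exp((mu - sigma^2/2) t + sigma B_t).
With mu = 7, sigma = sqrt(3), x_0 = 1/2, this gives:
  X_t = 1/2 * exp((11/2) * t + (sqrt(3)) * B_t).
Since sigma*B_t ~ Normal(0, sigma^2 t), E[exp(sigma*B_t)] = exp(sigma^2 t / 2); so E[X_t] = x_0 * exp((mu - sigma^2/2) t) * exp(sigma^2 t / 2) = x_0 * exp(mu t) = exp(7*t)/2.
Var(X_t) = E[X_t^2] - (E[X_t])^2 = x_0^2 * exp(2 mu t) * (exp(sigma^2 t) - 1) = (exp(3*t) - 1)*exp(14*t)/4.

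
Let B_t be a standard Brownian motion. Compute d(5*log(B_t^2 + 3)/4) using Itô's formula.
d(5*log(B_t^2 + 3)/4) = (5*(3 - B_t^2)/(4*(B_t^2 + 3)^2)) dt + (5*B_t/(2*(B_t^2 + 3))) dB_t

Itô's formula for f(B_t) gives d f(B_t) = f'(B_t) dB_t + (1/2) f''(B_t) dt. Compute derivatives of f(x) = 5*log(x^2 + 3)/4:
  f'(x)  = 5*x/(2*(x^2 + 3))
  f''(x) = 5*(3 - x^2)/(2*(x^2 + 3)^2)
Substitute x = B_t and multiply the f'' term by 1/2:
  drift     = (1/2) * (5*(3 - x^2)/(2*(x^2 + 3)^2)) evaluated at B_t = 5*(3 - B_t^2)/(4*(B_t^2 + 3)^2)
  diffusion = (5*x/(2*(x^2 + 3))) evaluated at B_t = 5*B_t/(2*(B_t^2 + 3))
Therefore d(5*log(B_t^2 + 3)/4) = (5*(3 - B_t^2)/(4*(B_t^2 + 3)^2)) dt + (5*B_t/(2*(B_t^2 + 3))) dB_t.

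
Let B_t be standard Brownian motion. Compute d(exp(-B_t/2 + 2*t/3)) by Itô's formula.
d(exp(-B_t/2 + 2*t/3)) = (19*exp(-B_t/2 + 2*t/3)/24) dt + (-exp(-B_t/2 + 2*t/3)/2) dB_t

Itô's formula for f(t, x): d f(t, B_t) = (f_t + (1/2) f_xx) dt + f_x dB_t. Compute partials of f(t, x) = exp(2*t/3 - x/2):
  f_t(t,x)  = 2*exp(2*t/3 - x/2)/3
  f_x(t,x)  = -exp(2*t/3 - x/2)/2
  f_xx(t,x) = exp(2*t/3 - x/2)/4
Assemble drift = f_t + (1/2) f_xx = 19*exp(2*t/3 - x/2)/24 and diffusion = f_x = -exp(2*t/3 - x/2)/2. Substituting x = B_t:
  d(exp(-B_t/2 + 2*t/3)) = (19*exp(-B_t/2 + 2*t/3)/24) dt + (-exp(-B_t/2 + 2*t/3)/2) dB_t.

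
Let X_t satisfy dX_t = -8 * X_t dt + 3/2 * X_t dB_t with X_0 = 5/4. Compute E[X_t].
E[X_t] = 5*exp(-8*t)/4

For GBM dX = mu X dt + sigma X dB with X_0 = x_0, apply Itô to Y = log X: dY = (mu - sigma^2/2) dt + sigma dB, so Y_t = log(x_0) + (mu - sigma^2/2) t + sigma B_t and hence X_t = x_0 * exp((mu - sigma^2/2) t + sigma B_t).
With mu = -8, sigma = 3/2, x_0 = 5/4, this gives:
  X_t = 5/4 * exp((-73/8) * t + (3/2) * B_t).
Since sigma*B_t ~ Normal(0, sigma^2 t), E[exp(sigma*B_t)] = exp(sigma^2 t / 2); so E[X_t] = x_0 * exp((mu - sigma^2/2) t) * exp(sigma^2 t / 2) = x_0 * exp(mu t) = 5*exp(-8*t)/4.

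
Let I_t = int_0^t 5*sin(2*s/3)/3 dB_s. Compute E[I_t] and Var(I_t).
E[I_t] = 0; Var(I_t) = 25*t/18 - 25*sin(4*t/3)/24

The Itô integral of a deterministic integrand f(s) has mean 0 because each increment f(s) * (B_{s+ds} - B_s) has mean 0. By the Itô isometry:
  Var( int_0^t f(s) dB_s ) = E[ (int_0^t f(s) dB_s)^2 ] = int_0^t f(s)^2 ds.
Here f(s) = 5*sin(2*s/3)/3, so f(s)^2 = 25*sin(2*s/3)^2/9. Integrate:
  int_0^t (25*sin(2*s/3)^2/9) ds = 25*t/18 - 25*sin(4*t/3)/24.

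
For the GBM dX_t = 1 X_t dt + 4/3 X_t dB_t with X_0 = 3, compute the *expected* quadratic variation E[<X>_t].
E[<X>_t] = 72*exp(34*t/9)/17 - 72/17

<X>_t = int_0^t ((4/3) * X_s)^2 ds. Taking expectation inside the integral: E[<X>_t] = (4/3)^2 * int_0^t E[X_s^2] ds. For GBM, E[X_s^2] = x_0^2 * exp((2 mu + sigma^2) s). Integrating:
  E[<X>_t] = (4/3)^2 * 3^2 * (exp((2*1 + (4/3)^2) t) - 1) / (2*1 + (4/3)^2)
           = (4/3)^2 * 3^2 * (exp((34/9) t) - 1) / (34/9) = 72*exp(34*t/9)/17 - 72/17.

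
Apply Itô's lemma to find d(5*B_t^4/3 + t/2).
d(5*B_t^4/3 + t/2) = (10*B_t^2 + 1/2) dt + (20*B_t^3/3) dB_t

Itô's formula for f(t, x): d f(t, B_t) = (f_t + (1/2) f_xx) dt + f_x dB_t. Compute partials of f(t, x) = t/2 + 5*x^4/3:
  f_t(t,x)  = 1/2
  f_x(t,x)  = 20*x^3/3
  f_xx(t,x) = 20*x^2
Assemble drift = f_t + (1/2) f_xx = 10*x^2 + 1/2 and diffusion = f_x = 20*x^3/3. Substituting x = B_t:
  d(5*B_t^4/3 + t/2) = (10*B_t^2 + 1/2) dt + (20*B_t^3/3) dB_t.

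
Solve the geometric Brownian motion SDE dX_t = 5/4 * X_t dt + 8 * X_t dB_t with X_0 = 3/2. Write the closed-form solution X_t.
X_t = 3/2 * exp((-123/4) * t + (8) * B_t)

For GBM dX = mu X dt + sigma X dB with X_0 = x_0, apply Itô to Y = log X: dY = (mu - sigma^2/2) dt + sigma dB, so Y_t = log(x_0) + (mu - sigma^2/2) t + sigma B_t and hence X_t = x_0 * exp((mu - sigma^2/2) t + sigma B_t).
With mu = 5/4, sigma = 8, x_0 = 3/2, this gives:
  X_t = 3/2 * exp((-123/4) * t + (8) * B_t).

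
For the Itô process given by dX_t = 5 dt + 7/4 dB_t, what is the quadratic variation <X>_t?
<X>_t = 49*t/16

For an Itô process dX_t = a(t) dt + b(t) dB_t, the quadratic variation is <X>_t = int_0^t b(s)^2 ds (the drift term does not contribute). Here b(s) = 7/4, so
  b(s)^2 = 49/16.
Integrating from 0 to t:
  <X>_t = int_0^t (49/16) ds = 49*t/16.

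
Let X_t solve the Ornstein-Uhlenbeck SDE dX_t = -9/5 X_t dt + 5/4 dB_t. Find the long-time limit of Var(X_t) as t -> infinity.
lim Var(X_t) = 125/288

The OU SDE dX = -theta X dt + sigma dB admits the integrating factor exp(theta t): d(exp(theta t) X_t) = sigma exp(theta t) dB_t. Integrating from 0 to t gives X_t = x_0 * exp(-theta t) + sigma * int_0^t exp(-theta (t-s)) dB_s for any initial x_0. The Itô integral has variance (by the Itô isometry) sigma^2 * int_0^t exp(-2 theta (t - s)) ds = sigma^2 * (1 - exp(-2 theta t)) / (2 theta), independent of x_0.
With theta = 9/5, sigma = 5/4:
  Var(X_t) = (5/4)^2 * (1 - exp(-2*9/5 t)) / (2 * 9/5) = 125/288 - 125*exp(-18*t/5)/288.
As t -> infinity, exp(-2*9/5 t) -> 0, so the stationary variance is sigma^2 / (2 theta) = 125/288.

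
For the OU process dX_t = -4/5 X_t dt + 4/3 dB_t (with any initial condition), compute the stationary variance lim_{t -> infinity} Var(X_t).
lim Var(X_t) = 10/9

The OU SDE dX = -theta X dt + sigma dB admits the integrating factor exp(theta t): d(exp(theta t) X_t) = sigma exp(theta t) dB_t. Integrating from 0 to t gives X_t = x_0 * exp(-theta t) + sigma * int_0^t exp(-theta (t-s)) dB_s for any initial x_0. The Itô integral has variance (by the Itô isometry) sigma^2 * int_0^t exp(-2 theta (t - s)) ds = sigma^2 * (1 - exp(-2 theta t)) / (2 theta), independent of x_0.
With theta = 4/5, sigma = 4/3:
  Var(X_t) = (4/3)^2 * (1 - exp(-2*4/5 t)) / (2 * 4/5) = 10/9 - 10*exp(-8*t/5)/9.
As t -> infinity, exp(-2*4/5 t) -> 0, so the stationary variance is sigma^2 / (2 theta) = 10/9.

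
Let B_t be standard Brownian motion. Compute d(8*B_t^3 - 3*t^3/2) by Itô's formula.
d(8*B_t^3 - 3*t^3/2) = (24*B_t - 9*t^2/2) dt + (24*B_t^2) dB_t

Itô's formula for f(t, x): d f(t, B_t) = (f_t + (1/2) f_xx) dt + f_x dB_t. Compute partials of f(t, x) = -3*t^3/2 + 8*x^3:
  f_t(t,x)  = -9*t^2/2
  f_x(t,x)  = 24*x^2
  f_xx(t,x) = 48*x
Assemble drift = f_t + (1/2) f_xx = -9*t^2/2 + 24*x and diffusion = f_x = 24*x^2. Substituting x = B_t:
  d(8*B_t^3 - 3*t^3/2) = (24*B_t - 9*t^2/2) dt + (24*B_t^2) dB_t.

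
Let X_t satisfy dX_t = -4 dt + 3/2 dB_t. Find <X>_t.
<X>_t = 9*t/4

For an Itô process dX_t = a(t) dt + b(t) dB_t, the quadratic variation is <X>_t = int_0^t b(s)^2 ds (the drift term does not contribute). Here b(s) = 3/2, so
  b(s)^2 = 9/4.
Integrating from 0 to t:
  <X>_t = int_0^t (9/4) ds = 9*t/4.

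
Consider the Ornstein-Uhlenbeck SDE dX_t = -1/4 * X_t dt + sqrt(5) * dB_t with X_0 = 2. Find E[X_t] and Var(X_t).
E[X_t] = 2*exp(-t/4); Var(X_t) = 10 - 10*exp(-t/2)

The OU SDE dX = -theta X dt + sigma dB admits the integrating factor exp(theta t): d(exp(theta t) X_t) = sigma exp(theta t) dB_t. Integrating from 0 to t:
  X_t = x_0 * exp(-theta t) + sigma * int_0^t exp(-theta (t-s)) dB_s.
The Itô integral has mean 0 and (by the Itô isometry) variance sigma^2 * int_0^t exp(-2 theta (t - s)) ds = sigma^2 * (1 - exp(-2 theta t)) / (2 theta).
With theta = 1/4, sigma = sqrt(5), x_0 = 2:
  E[X_t] = 2 * exp(-1/4 t) = 2*exp(-t/4)
  Var(X_t) = (sqrt(5))^2 * (1 - exp(-2*1/4 t)) / (2 * 1/4) = 10 - 10*exp(-t/2).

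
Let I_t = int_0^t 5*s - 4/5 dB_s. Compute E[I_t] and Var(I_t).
E[I_t] = 0; Var(I_t) = t*(625*t^2 - 300*t + 48)/75

The Itô integral of a deterministic integrand f(s) has mean 0 because each increment f(s) * (B_{s+ds} - B_s) has mean 0. By the Itô isometry:
  Var( int_0^t f(s) dB_s ) = E[ (int_0^t f(s) dB_s)^2 ] = int_0^t f(s)^2 ds.
Here f(s) = 5*s - 4/5, so f(s)^2 = (25*s - 4)^2/25. Integrate:
  int_0^t ((25*s - 4)^2/25) ds = t*(625*t^2 - 300*t + 48)/75.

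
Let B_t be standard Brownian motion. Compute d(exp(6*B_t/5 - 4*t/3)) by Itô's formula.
d(exp(6*B_t/5 - 4*t/3)) = (-46*exp(6*B_t/5 - 4*t/3)/75) dt + (6*exp(6*B_t/5 - 4*t/3)/5) dB_t

Itô's formula for f(t, x): d f(t, B_t) = (f_t + (1/2) f_xx) dt + f_x dB_t. Compute partials of f(t, x) = exp(-4*t/3 + 6*x/5):
  f_t(t,x)  = -4*exp(-4*t/3 + 6*x/5)/3
  f_x(t,x)  = 6*exp(-4*t/3 + 6*x/5)/5
  f_xx(t,x) = 36*exp(-4*t/3 + 6*x/5)/25
Assemble drift = f_t + (1/2) f_xx = -46*exp(-4*t/3 + 6*x/5)/75 and diffusion = f_x = 6*exp(-4*t/3 + 6*x/5)/5. Substituting x = B_t:
  d(exp(6*B_t/5 - 4*t/3)) = (-46*exp(6*B_t/5 - 4*t/3)/75) dt + (6*exp(6*B_t/5 - 4*t/3)/5) dB_t.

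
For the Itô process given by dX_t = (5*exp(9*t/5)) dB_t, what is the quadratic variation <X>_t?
<X>_t = 125*exp(18*t/5)/18 - 125/18

For an Itô process dX_t = a(t) dt + b(t) dB_t, the quadratic variation is <X>_t = int_0^t b(s)^2 ds (the drift term does not contribute). Here b(s) = 5*exp(9*s/5), so
  b(s)^2 = 25*exp(18*s/5).
Integrating from 0 to t:
  <X>_t = int_0^t (25*exp(18*s/5)) ds = 125*exp(18*t/5)/18 - 125/18.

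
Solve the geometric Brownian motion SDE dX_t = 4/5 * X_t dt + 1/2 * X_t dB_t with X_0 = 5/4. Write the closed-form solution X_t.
X_t = 5/4 * exp((27/40) * t + (1/2) * B_t)

For GBM dX = mu X dt + sigma X dB with X_0 = x_0, apply Itô to Y = log X: dY = (mu - sigma^2/2) dt + sigma dB, so Y_t = log(x_0) + (mu - sigma^2/2) t + sigma B_t and hence X_t = x_0 * exp((mu - sigma^2/2) t + sigma B_t).
With mu = 4/5, sigma = 1/2, x_0 = 5/4, this gives:
  X_t = 5/4 * exp((27/40) * t + (1/2) * B_t).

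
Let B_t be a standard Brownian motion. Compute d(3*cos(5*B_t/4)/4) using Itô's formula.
d(3*cos(5*B_t/4)/4) = (-75*cos(5*B_t/4)/128) dt + (-15*sin(5*B_t/4)/16) dB_t

Itô's formula for f(B_t) gives d f(B_t) = f'(B_t) dB_t + (1/2) f''(B_t) dt. Compute derivatives of f(x) = 3*cos(5*x/4)/4:
  f'(x)  = -15*sin(5*x/4)/16
  f''(x) = -75*cos(5*x/4)/64
Substitute x = B_t and multiply the f'' term by 1/2:
  drift     = (1/2) * (-75*cos(5*x/4)/64) evaluated at B_t = -75*cos(5*B_t/4)/128
  diffusion = (-15*sin(5*x/4)/16) evaluated at B_t = -15*sin(5*B_t/4)/16
Therefore d(3*cos(5*B_t/4)/4) = (-75*cos(5*B_t/4)/128) dt + (-15*sin(5*B_t/4)/16) dB_t.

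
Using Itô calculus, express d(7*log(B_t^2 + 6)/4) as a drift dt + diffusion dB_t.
d(7*log(B_t^2 + 6)/4) = (7*(6 - B_t^2)/(4*(B_t^2 + 6)^2)) dt + (7*B_t/(2*(B_t^2 + 6))) dB_t

Itô's formula for f(B_t) gives d f(B_t) = f'(B_t) dB_t + (1/2) f''(B_t) dt. Compute derivatives of f(x) = 7*log(x^2 + 6)/4:
  f'(x)  = 7*x/(2*(x^2 + 6))
  f''(x) = 7*(6 - x^2)/(2*(x^2 + 6)^2)
Substitute x = B_t and multiply the f'' term by 1/2:
  drift     = (1/2) * (7*(6 - x^2)/(2*(x^2 + 6)^2)) evaluated at B_t = 7*(6 - B_t^2)/(4*(B_t^2 + 6)^2)
  diffusion = (7*x/(2*(x^2 + 6))) evaluated at B_t = 7*B_t/(2*(B_t^2 + 6))
Therefore d(7*log(B_t^2 + 6)/4) = (7*(6 - B_t^2)/(4*(B_t^2 + 6)^2)) dt + (7*B_t/(2*(B_t^2 + 6))) dB_t.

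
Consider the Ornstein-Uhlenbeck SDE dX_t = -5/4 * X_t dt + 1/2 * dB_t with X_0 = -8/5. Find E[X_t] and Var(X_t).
E[X_t] = -8*exp(-5*t/4)/5; Var(X_t) = 1/10 - exp(-5*t/2)/10

The OU SDE dX = -theta X dt + sigma dB admits the integrating factor exp(theta t): d(exp(theta t) X_t) = sigma exp(theta t) dB_t. Integrating from 0 to t:
  X_t = x_0 * exp(-theta t) + sigma * int_0^t exp(-theta (t-s)) dB_s.
The Itô integral has mean 0 and (by the Itô isometry) variance sigma^2 * int_0^t exp(-2 theta (t - s)) ds = sigma^2 * (1 - exp(-2 theta t)) / (2 theta).
With theta = 5/4, sigma = 1/2, x_0 = -8/5:
  E[X_t] = -8/5 * exp(-5/4 t) = -8*exp(-5*t/4)/5
  Var(X_t) = (1/2)^2 * (1 - exp(-2*5/4 t)) / (2 * 5/4) = 1/10 - exp(-5*t/2)/10.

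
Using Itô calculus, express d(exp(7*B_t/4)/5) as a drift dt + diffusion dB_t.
d(exp(7*B_t/4)/5) = (49*exp(7*B_t/4)/160) dt + (7*exp(7*B_t/4)/20) dB_t

Itô's formula for f(B_t) gives d f(B_t) = f'(B_t) dB_t + (1/2) f''(B_t) dt. Compute derivatives of f(x) = exp(7*x/4)/5:
  f'(x)  = 7*exp(7*x/4)/20
  f''(x) = 49*exp(7*x/4)/80
Substitute x = B_t and multiply the f'' term by 1/2:
  drift     = (1/2) * (49*exp(7*x/4)/80) evaluated at B_t = 49*exp(7*B_t/4)/160
  diffusion = (7*exp(7*x/4)/20) evaluated at B_t = 7*exp(7*B_t/4)/20
Therefore d(exp(7*B_t/4)/5) = (49*exp(7*B_t/4)/160) dt + (7*exp(7*B_t/4)/20) dB_t.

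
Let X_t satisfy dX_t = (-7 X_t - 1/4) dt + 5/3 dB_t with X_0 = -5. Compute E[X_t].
E[X_t] = -1/28 - 139*exp(-7*t)/28

Taking expectations and using E[dB_t] = 0, the mean m(t) = E[X_t] satisfies the ODE m'(t) = a m(t) + b with m(0) = x_0. With a = -7, b = -1/4, x_0 = -5, the solution is
  m(t) = x_0 * exp(a t) + (b/a) * (exp(a t) - 1)
       = (-5) * exp((-7) t) + ((-1/4)/(-7)) * (exp((-7) t) - 1)
       = -1/28 - 139*exp(-7*t)/28.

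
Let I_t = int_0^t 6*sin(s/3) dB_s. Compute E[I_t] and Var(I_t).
E[I_t] = 0; Var(I_t) = 18*t - 27*sin(2*t/3)

The Itô integral of a deterministic integrand f(s) has mean 0 because each increment f(s) * (B_{s+ds} - B_s) has mean 0. By the Itô isometry:
  Var( int_0^t f(s) dB_s ) = E[ (int_0^t f(s) dB_s)^2 ] = int_0^t f(s)^2 ds.
Here f(s) = 6*sin(s/3), so f(s)^2 = 36*sin(s/3)^2. Integrate:
  int_0^t (36*sin(s/3)^2) ds = 18*t - 27*sin(2*t/3).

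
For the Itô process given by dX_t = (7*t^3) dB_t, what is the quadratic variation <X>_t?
<X>_t = 7*t^7

For an Itô process dX_t = a(t) dt + b(t) dB_t, the quadratic variation is <X>_t = int_0^t b(s)^2 ds (the drift term does not contribute). Here b(s) = 7*s^3, so
  b(s)^2 = 49*s^6.
Integrating from 0 to t:
  <X>_t = int_0^t (49*s^6) ds = 7*t^7.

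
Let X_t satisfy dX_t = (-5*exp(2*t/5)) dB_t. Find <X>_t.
<X>_t = 125*exp(4*t/5)/4 - 125/4

For an Itô process dX_t = a(t) dt + b(t) dB_t, the quadratic variation is <X>_t = int_0^t b(s)^2 ds (the drift term does not contribute). Here b(s) = -5*exp(2*s/5), so
  b(s)^2 = 25*exp(4*s/5).
Integrating from 0 to t:
  <X>_t = int_0^t (25*exp(4*s/5)) ds = 125*exp(4*t/5)/4 - 125/4.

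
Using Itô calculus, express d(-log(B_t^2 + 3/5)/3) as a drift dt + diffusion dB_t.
d(-log(B_t^2 + 3/5)/3) = (5*(5*B_t^2 - 3)/(3*(5*B_t^2 + 3)^2)) dt + (-10*B_t/(15*B_t^2 + 9)) dB_t

Itô's formula for f(B_t) gives d f(B_t) = f'(B_t) dB_t + (1/2) f''(B_t) dt. Compute derivatives of f(x) = -log(x^2 + 3/5)/3:
  f'(x)  = -10*x/(15*x^2 + 9)
  f''(x) = 10*(5*x^2 - 3)/(3*(5*x^2 + 3)^2)
Substitute x = B_t and multiply the f'' term by 1/2:
  drift     = (1/2) * (10*(5*x^2 - 3)/(3*(5*x^2 + 3)^2)) evaluated at B_t = 5*(5*B_t^2 - 3)/(3*(5*B_t^2 + 3)^2)
  diffusion = (-10*x/(15*x^2 + 9)) evaluated at B_t = -10*B_t/(15*B_t^2 + 9)
Therefore d(-log(B_t^2 + 3/5)/3) = (5*(5*B_t^2 - 3)/(3*(5*B_t^2 + 3)^2)) dt + (-10*B_t/(15*B_t^2 + 9)) dB_t.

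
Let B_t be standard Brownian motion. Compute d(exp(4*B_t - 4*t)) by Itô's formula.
d(exp(4*B_t - 4*t)) = (4*exp(4*B_t - 4*t)) dt + (4*exp(4*B_t - 4*t)) dB_t

Itô's formula for f(t, x): d f(t, B_t) = (f_t + (1/2) f_xx) dt + f_x dB_t. Compute partials of f(t, x) = exp(-4*t + 4*x):
  f_t(t,x)  = -4*exp(-4*t + 4*x)
  f_x(t,x)  = 4*exp(-4*t + 4*x)
  f_xx(t,x) = 16*exp(-4*t + 4*x)
Assemble drift = f_t + (1/2) f_xx = 4*exp(-4*t + 4*x) and diffusion = f_x = 4*exp(-4*t + 4*x). Substituting x = B_t:
  d(exp(4*B_t - 4*t)) = (4*exp(4*B_t - 4*t)) dt + (4*exp(4*B_t - 4*t)) dB_t.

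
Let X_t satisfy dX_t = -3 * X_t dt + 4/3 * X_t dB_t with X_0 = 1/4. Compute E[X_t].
E[X_t] = exp(-3*t)/4

For GBM dX = mu X dt + sigma X dB with X_0 = x_0, apply Itô to Y = log X: dY = (mu - sigma^2/2) dt + sigma dB, so Y_t = log(x_0) + (mu - sigma^2/2) t + sigma B_t and hence X_t = x_0 * exp((mu - sigma^2/2) t + sigma B_t).
With mu = -3, sigma = 4/3, x_0 = 1/4, this gives:
  X_t = 1/4 * exp((-35/9) * t + (4/3) * B_t).
Since sigma*B_t ~ Normal(0, sigma^2 t), E[exp(sigma*B_t)] = exp(sigma^2 t / 2); so E[X_t] = x_0 * exp((mu - sigma^2/2) t) * exp(sigma^2 t / 2) = x_0 * exp(mu t) = exp(-3*t)/4.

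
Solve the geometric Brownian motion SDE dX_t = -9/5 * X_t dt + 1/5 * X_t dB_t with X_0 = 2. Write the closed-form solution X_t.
X_t = 2 * exp((-91/50) * t + (1/5) * B_t)

For GBM dX = mu X dt + sigma X dB with X_0 = x_0, apply Itô to Y = log X: dY = (mu - sigma^2/2) dt + sigma dB, so Y_t = log(x_0) + (mu - sigma^2/2) t + sigma B_t and hence X_t = x_0 * exp((mu - sigma^2/2) t + sigma B_t).
With mu = -9/5, sigma = 1/5, x_0 = 2, this gives:
  X_t = 2 * exp((-91/50) * t + (1/5) * B_t).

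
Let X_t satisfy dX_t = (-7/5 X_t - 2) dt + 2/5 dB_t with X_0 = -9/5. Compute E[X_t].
E[X_t] = -10/7 - 13*exp(-7*t/5)/35

Taking expectations and using E[dB_t] = 0, the mean m(t) = E[X_t] satisfies the ODE m'(t) = a m(t) + b with m(0) = x_0. With a = -7/5, b = -2, x_0 = -9/5, the solution is
  m(t) = x_0 * exp(a t) + (b/a) * (exp(a t) - 1)
       = (-9/5) * exp((-7/5) t) + ((-2)/(-7/5)) * (exp((-7/5) t) - 1)
       = -10/7 - 13*exp(-7*t/5)/35.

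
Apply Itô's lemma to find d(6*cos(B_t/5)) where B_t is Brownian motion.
d(6*cos(B_t/5)) = (-3*cos(B_t/5)/25) dt + (-6*sin(B_t/5)/5) dB_t

Itô's formula for f(B_t) gives d f(B_t) = f'(B_t) dB_t + (1/2) f''(B_t) dt. Compute derivatives of f(x) = 6*cos(x/5):
  f'(x)  = -6*sin(x/5)/5
  f''(x) = -6*cos(x/5)/25
Substitute x = B_t and multiply the f'' term by 1/2:
  drift     = (1/2) * (-6*cos(x/5)/25) evaluated at B_t = -3*cos(B_t/5)/25
  diffusion = (-6*sin(x/5)/5) evaluated at B_t = -6*sin(B_t/5)/5
Therefore d(6*cos(B_t/5)) = (-3*cos(B_t/5)/25) dt + (-6*sin(B_t/5)/5) dB_t.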